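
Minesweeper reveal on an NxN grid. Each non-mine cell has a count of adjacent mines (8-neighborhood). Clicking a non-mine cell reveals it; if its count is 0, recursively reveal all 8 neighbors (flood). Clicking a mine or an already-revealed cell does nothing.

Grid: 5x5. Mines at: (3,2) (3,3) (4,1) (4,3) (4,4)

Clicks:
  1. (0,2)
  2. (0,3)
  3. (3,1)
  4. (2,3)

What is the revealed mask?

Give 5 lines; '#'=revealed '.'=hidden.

Answer: #####
#####
#####
##...
.....

Derivation:
Click 1 (0,2) count=0: revealed 17 new [(0,0) (0,1) (0,2) (0,3) (0,4) (1,0) (1,1) (1,2) (1,3) (1,4) (2,0) (2,1) (2,2) (2,3) (2,4) (3,0) (3,1)] -> total=17
Click 2 (0,3) count=0: revealed 0 new [(none)] -> total=17
Click 3 (3,1) count=2: revealed 0 new [(none)] -> total=17
Click 4 (2,3) count=2: revealed 0 new [(none)] -> total=17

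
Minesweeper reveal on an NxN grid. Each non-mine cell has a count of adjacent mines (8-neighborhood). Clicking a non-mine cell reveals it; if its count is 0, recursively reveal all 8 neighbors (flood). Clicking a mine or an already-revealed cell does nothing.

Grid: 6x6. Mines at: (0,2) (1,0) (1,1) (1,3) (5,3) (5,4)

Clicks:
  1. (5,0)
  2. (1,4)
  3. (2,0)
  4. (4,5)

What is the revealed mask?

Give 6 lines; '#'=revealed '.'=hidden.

Click 1 (5,0) count=0: revealed 25 new [(0,4) (0,5) (1,4) (1,5) (2,0) (2,1) (2,2) (2,3) (2,4) (2,5) (3,0) (3,1) (3,2) (3,3) (3,4) (3,5) (4,0) (4,1) (4,2) (4,3) (4,4) (4,5) (5,0) (5,1) (5,2)] -> total=25
Click 2 (1,4) count=1: revealed 0 new [(none)] -> total=25
Click 3 (2,0) count=2: revealed 0 new [(none)] -> total=25
Click 4 (4,5) count=1: revealed 0 new [(none)] -> total=25

Answer: ....##
....##
######
######
######
###...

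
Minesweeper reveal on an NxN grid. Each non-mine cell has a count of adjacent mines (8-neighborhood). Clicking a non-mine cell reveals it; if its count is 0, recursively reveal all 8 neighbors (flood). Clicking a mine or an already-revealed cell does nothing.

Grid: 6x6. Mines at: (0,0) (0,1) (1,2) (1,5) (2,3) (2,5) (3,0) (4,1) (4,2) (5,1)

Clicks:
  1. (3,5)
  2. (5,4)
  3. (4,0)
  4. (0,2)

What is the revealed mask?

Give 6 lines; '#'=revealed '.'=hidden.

Answer: ..#...
......
......
...###
#..###
...###

Derivation:
Click 1 (3,5) count=1: revealed 1 new [(3,5)] -> total=1
Click 2 (5,4) count=0: revealed 8 new [(3,3) (3,4) (4,3) (4,4) (4,5) (5,3) (5,4) (5,5)] -> total=9
Click 3 (4,0) count=3: revealed 1 new [(4,0)] -> total=10
Click 4 (0,2) count=2: revealed 1 new [(0,2)] -> total=11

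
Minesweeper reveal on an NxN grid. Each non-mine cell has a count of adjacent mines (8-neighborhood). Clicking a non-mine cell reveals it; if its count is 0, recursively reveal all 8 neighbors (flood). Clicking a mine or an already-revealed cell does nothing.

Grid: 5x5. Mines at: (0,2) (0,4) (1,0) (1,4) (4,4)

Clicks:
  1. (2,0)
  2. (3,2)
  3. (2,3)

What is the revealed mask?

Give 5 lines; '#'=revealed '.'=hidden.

Click 1 (2,0) count=1: revealed 1 new [(2,0)] -> total=1
Click 2 (3,2) count=0: revealed 14 new [(1,1) (1,2) (1,3) (2,1) (2,2) (2,3) (3,0) (3,1) (3,2) (3,3) (4,0) (4,1) (4,2) (4,3)] -> total=15
Click 3 (2,3) count=1: revealed 0 new [(none)] -> total=15

Answer: .....
.###.
####.
####.
####.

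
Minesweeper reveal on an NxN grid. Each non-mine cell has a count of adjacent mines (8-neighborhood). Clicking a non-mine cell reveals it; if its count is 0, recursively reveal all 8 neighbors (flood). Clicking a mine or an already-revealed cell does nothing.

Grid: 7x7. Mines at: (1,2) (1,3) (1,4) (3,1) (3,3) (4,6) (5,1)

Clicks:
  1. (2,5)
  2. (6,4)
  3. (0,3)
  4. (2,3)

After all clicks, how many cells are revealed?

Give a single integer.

Answer: 17

Derivation:
Click 1 (2,5) count=1: revealed 1 new [(2,5)] -> total=1
Click 2 (6,4) count=0: revealed 14 new [(4,2) (4,3) (4,4) (4,5) (5,2) (5,3) (5,4) (5,5) (5,6) (6,2) (6,3) (6,4) (6,5) (6,6)] -> total=15
Click 3 (0,3) count=3: revealed 1 new [(0,3)] -> total=16
Click 4 (2,3) count=4: revealed 1 new [(2,3)] -> total=17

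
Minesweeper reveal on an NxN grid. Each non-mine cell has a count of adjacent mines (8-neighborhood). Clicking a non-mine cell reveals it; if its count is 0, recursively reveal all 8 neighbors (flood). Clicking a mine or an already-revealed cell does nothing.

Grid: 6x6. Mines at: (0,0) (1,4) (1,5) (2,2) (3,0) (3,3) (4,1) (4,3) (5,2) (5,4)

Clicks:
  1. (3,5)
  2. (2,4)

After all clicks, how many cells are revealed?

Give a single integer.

Answer: 6

Derivation:
Click 1 (3,5) count=0: revealed 6 new [(2,4) (2,5) (3,4) (3,5) (4,4) (4,5)] -> total=6
Click 2 (2,4) count=3: revealed 0 new [(none)] -> total=6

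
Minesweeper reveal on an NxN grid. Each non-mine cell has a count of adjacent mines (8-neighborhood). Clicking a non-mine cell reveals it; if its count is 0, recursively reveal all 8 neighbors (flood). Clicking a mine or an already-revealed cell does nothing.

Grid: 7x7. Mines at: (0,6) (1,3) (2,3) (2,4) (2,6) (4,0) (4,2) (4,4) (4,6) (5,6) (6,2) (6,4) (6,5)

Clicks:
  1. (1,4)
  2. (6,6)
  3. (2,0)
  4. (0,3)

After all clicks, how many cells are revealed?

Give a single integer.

Click 1 (1,4) count=3: revealed 1 new [(1,4)] -> total=1
Click 2 (6,6) count=2: revealed 1 new [(6,6)] -> total=2
Click 3 (2,0) count=0: revealed 12 new [(0,0) (0,1) (0,2) (1,0) (1,1) (1,2) (2,0) (2,1) (2,2) (3,0) (3,1) (3,2)] -> total=14
Click 4 (0,3) count=1: revealed 1 new [(0,3)] -> total=15

Answer: 15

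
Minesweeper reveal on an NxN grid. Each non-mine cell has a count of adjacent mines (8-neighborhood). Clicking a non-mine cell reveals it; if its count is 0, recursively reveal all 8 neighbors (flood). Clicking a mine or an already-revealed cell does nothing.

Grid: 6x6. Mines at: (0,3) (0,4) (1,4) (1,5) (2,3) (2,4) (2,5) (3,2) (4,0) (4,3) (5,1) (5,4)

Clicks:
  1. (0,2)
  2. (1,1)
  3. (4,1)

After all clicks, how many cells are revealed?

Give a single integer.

Answer: 12

Derivation:
Click 1 (0,2) count=1: revealed 1 new [(0,2)] -> total=1
Click 2 (1,1) count=0: revealed 10 new [(0,0) (0,1) (1,0) (1,1) (1,2) (2,0) (2,1) (2,2) (3,0) (3,1)] -> total=11
Click 3 (4,1) count=3: revealed 1 new [(4,1)] -> total=12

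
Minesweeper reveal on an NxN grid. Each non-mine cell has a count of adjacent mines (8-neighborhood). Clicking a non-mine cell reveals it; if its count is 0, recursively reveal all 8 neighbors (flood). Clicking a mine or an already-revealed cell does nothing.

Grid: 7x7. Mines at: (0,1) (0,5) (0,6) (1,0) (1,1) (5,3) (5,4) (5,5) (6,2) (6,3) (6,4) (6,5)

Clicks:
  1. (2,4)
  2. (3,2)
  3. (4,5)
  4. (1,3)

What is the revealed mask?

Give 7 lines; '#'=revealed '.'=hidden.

Click 1 (2,4) count=0: revealed 34 new [(0,2) (0,3) (0,4) (1,2) (1,3) (1,4) (1,5) (1,6) (2,0) (2,1) (2,2) (2,3) (2,4) (2,5) (2,6) (3,0) (3,1) (3,2) (3,3) (3,4) (3,5) (3,6) (4,0) (4,1) (4,2) (4,3) (4,4) (4,5) (4,6) (5,0) (5,1) (5,2) (6,0) (6,1)] -> total=34
Click 2 (3,2) count=0: revealed 0 new [(none)] -> total=34
Click 3 (4,5) count=2: revealed 0 new [(none)] -> total=34
Click 4 (1,3) count=0: revealed 0 new [(none)] -> total=34

Answer: ..###..
..#####
#######
#######
#######
###....
##.....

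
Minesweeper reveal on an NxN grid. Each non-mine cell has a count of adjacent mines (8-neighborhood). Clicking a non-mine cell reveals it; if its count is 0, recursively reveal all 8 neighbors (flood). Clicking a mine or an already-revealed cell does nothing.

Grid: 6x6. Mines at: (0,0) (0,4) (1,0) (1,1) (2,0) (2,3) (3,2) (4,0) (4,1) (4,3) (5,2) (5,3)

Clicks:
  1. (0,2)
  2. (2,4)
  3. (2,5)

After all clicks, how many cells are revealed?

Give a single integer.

Answer: 11

Derivation:
Click 1 (0,2) count=1: revealed 1 new [(0,2)] -> total=1
Click 2 (2,4) count=1: revealed 1 new [(2,4)] -> total=2
Click 3 (2,5) count=0: revealed 9 new [(1,4) (1,5) (2,5) (3,4) (3,5) (4,4) (4,5) (5,4) (5,5)] -> total=11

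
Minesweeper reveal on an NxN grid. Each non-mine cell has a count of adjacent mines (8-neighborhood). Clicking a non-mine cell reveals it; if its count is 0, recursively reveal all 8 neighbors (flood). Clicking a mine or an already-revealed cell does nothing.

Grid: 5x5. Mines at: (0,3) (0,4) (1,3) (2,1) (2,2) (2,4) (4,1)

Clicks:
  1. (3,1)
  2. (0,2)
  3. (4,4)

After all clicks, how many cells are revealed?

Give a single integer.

Click 1 (3,1) count=3: revealed 1 new [(3,1)] -> total=1
Click 2 (0,2) count=2: revealed 1 new [(0,2)] -> total=2
Click 3 (4,4) count=0: revealed 6 new [(3,2) (3,3) (3,4) (4,2) (4,3) (4,4)] -> total=8

Answer: 8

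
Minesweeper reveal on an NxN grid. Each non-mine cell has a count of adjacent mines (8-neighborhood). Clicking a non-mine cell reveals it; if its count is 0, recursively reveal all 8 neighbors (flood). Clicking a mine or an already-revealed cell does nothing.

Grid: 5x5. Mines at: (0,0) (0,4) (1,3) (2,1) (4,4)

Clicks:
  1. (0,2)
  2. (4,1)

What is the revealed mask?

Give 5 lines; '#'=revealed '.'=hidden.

Click 1 (0,2) count=1: revealed 1 new [(0,2)] -> total=1
Click 2 (4,1) count=0: revealed 8 new [(3,0) (3,1) (3,2) (3,3) (4,0) (4,1) (4,2) (4,3)] -> total=9

Answer: ..#..
.....
.....
####.
####.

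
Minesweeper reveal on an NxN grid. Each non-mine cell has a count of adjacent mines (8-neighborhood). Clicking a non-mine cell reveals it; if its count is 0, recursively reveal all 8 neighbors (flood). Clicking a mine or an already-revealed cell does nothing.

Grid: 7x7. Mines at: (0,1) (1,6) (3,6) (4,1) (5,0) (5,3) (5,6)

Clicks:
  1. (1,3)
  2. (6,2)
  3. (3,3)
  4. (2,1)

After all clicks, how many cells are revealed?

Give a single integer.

Answer: 27

Derivation:
Click 1 (1,3) count=0: revealed 26 new [(0,2) (0,3) (0,4) (0,5) (1,0) (1,1) (1,2) (1,3) (1,4) (1,5) (2,0) (2,1) (2,2) (2,3) (2,4) (2,5) (3,0) (3,1) (3,2) (3,3) (3,4) (3,5) (4,2) (4,3) (4,4) (4,5)] -> total=26
Click 2 (6,2) count=1: revealed 1 new [(6,2)] -> total=27
Click 3 (3,3) count=0: revealed 0 new [(none)] -> total=27
Click 4 (2,1) count=0: revealed 0 new [(none)] -> total=27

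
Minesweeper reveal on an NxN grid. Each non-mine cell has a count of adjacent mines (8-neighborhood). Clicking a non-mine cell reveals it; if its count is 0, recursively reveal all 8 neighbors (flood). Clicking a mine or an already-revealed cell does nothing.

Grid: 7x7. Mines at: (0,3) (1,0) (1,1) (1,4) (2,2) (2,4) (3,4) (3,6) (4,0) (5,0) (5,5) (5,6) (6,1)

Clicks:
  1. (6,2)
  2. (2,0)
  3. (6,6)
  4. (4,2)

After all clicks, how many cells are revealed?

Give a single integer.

Answer: 16

Derivation:
Click 1 (6,2) count=1: revealed 1 new [(6,2)] -> total=1
Click 2 (2,0) count=2: revealed 1 new [(2,0)] -> total=2
Click 3 (6,6) count=2: revealed 1 new [(6,6)] -> total=3
Click 4 (4,2) count=0: revealed 13 new [(3,1) (3,2) (3,3) (4,1) (4,2) (4,3) (4,4) (5,1) (5,2) (5,3) (5,4) (6,3) (6,4)] -> total=16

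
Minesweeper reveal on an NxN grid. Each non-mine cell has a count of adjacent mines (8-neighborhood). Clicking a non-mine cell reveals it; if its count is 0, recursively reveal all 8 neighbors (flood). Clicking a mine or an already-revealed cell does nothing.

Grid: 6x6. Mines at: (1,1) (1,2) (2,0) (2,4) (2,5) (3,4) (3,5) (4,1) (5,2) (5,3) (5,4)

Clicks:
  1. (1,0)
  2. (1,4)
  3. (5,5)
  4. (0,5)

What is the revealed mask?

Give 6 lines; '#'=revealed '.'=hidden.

Answer: ...###
#..###
......
......
......
.....#

Derivation:
Click 1 (1,0) count=2: revealed 1 new [(1,0)] -> total=1
Click 2 (1,4) count=2: revealed 1 new [(1,4)] -> total=2
Click 3 (5,5) count=1: revealed 1 new [(5,5)] -> total=3
Click 4 (0,5) count=0: revealed 5 new [(0,3) (0,4) (0,5) (1,3) (1,5)] -> total=8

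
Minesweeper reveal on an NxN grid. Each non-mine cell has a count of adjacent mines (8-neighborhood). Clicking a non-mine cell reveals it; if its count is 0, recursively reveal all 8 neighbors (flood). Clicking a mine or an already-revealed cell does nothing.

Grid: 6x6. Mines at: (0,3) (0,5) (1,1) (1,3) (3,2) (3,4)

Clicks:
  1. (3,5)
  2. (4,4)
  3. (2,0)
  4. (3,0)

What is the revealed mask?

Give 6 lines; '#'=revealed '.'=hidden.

Answer: ......
......
##....
##...#
######
######

Derivation:
Click 1 (3,5) count=1: revealed 1 new [(3,5)] -> total=1
Click 2 (4,4) count=1: revealed 1 new [(4,4)] -> total=2
Click 3 (2,0) count=1: revealed 1 new [(2,0)] -> total=3
Click 4 (3,0) count=0: revealed 14 new [(2,1) (3,0) (3,1) (4,0) (4,1) (4,2) (4,3) (4,5) (5,0) (5,1) (5,2) (5,3) (5,4) (5,5)] -> total=17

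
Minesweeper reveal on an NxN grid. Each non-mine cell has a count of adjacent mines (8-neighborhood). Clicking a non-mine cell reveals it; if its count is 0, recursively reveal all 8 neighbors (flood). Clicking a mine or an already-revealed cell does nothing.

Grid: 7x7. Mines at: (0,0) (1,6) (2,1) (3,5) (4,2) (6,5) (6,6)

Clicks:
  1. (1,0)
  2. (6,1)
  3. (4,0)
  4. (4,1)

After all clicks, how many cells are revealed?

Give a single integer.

Answer: 15

Derivation:
Click 1 (1,0) count=2: revealed 1 new [(1,0)] -> total=1
Click 2 (6,1) count=0: revealed 14 new [(3,0) (3,1) (4,0) (4,1) (5,0) (5,1) (5,2) (5,3) (5,4) (6,0) (6,1) (6,2) (6,3) (6,4)] -> total=15
Click 3 (4,0) count=0: revealed 0 new [(none)] -> total=15
Click 4 (4,1) count=1: revealed 0 new [(none)] -> total=15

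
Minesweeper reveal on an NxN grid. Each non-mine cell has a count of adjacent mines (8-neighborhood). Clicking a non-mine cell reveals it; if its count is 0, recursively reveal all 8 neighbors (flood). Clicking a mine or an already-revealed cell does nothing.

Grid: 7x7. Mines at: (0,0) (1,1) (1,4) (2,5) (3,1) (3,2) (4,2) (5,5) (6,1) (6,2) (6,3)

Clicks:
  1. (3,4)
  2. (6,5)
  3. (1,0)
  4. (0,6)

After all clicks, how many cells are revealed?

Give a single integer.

Click 1 (3,4) count=1: revealed 1 new [(3,4)] -> total=1
Click 2 (6,5) count=1: revealed 1 new [(6,5)] -> total=2
Click 3 (1,0) count=2: revealed 1 new [(1,0)] -> total=3
Click 4 (0,6) count=0: revealed 4 new [(0,5) (0,6) (1,5) (1,6)] -> total=7

Answer: 7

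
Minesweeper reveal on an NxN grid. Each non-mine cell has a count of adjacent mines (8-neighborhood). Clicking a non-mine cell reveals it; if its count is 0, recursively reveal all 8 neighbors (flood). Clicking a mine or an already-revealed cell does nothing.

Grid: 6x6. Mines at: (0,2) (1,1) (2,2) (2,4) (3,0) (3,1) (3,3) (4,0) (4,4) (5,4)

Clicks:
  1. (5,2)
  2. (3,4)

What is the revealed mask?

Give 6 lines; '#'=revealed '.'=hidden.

Click 1 (5,2) count=0: revealed 6 new [(4,1) (4,2) (4,3) (5,1) (5,2) (5,3)] -> total=6
Click 2 (3,4) count=3: revealed 1 new [(3,4)] -> total=7

Answer: ......
......
......
....#.
.###..
.###..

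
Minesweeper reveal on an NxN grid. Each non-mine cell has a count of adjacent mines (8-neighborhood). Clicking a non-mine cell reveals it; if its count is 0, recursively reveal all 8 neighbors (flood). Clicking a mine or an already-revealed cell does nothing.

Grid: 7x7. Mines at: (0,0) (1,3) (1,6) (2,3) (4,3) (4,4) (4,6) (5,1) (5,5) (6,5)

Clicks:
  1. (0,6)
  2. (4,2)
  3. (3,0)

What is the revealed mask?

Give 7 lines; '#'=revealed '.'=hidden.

Click 1 (0,6) count=1: revealed 1 new [(0,6)] -> total=1
Click 2 (4,2) count=2: revealed 1 new [(4,2)] -> total=2
Click 3 (3,0) count=0: revealed 11 new [(1,0) (1,1) (1,2) (2,0) (2,1) (2,2) (3,0) (3,1) (3,2) (4,0) (4,1)] -> total=13

Answer: ......#
###....
###....
###....
###....
.......
.......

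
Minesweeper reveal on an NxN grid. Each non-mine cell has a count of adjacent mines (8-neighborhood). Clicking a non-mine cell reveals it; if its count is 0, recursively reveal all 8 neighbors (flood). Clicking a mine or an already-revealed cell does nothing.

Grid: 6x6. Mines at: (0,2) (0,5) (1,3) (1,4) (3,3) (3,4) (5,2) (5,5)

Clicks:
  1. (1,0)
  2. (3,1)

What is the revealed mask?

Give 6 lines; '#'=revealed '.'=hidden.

Click 1 (1,0) count=0: revealed 16 new [(0,0) (0,1) (1,0) (1,1) (1,2) (2,0) (2,1) (2,2) (3,0) (3,1) (3,2) (4,0) (4,1) (4,2) (5,0) (5,1)] -> total=16
Click 2 (3,1) count=0: revealed 0 new [(none)] -> total=16

Answer: ##....
###...
###...
###...
###...
##....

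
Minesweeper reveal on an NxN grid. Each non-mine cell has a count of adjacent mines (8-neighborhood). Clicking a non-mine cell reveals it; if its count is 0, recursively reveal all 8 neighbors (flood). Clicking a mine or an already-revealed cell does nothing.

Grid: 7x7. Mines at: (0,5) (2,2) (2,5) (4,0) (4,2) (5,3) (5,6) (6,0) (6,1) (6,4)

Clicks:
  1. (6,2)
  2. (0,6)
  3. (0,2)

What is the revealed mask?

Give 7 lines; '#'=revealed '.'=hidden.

Answer: #####.#
#####..
##.....
##.....
.......
.......
..#....

Derivation:
Click 1 (6,2) count=2: revealed 1 new [(6,2)] -> total=1
Click 2 (0,6) count=1: revealed 1 new [(0,6)] -> total=2
Click 3 (0,2) count=0: revealed 14 new [(0,0) (0,1) (0,2) (0,3) (0,4) (1,0) (1,1) (1,2) (1,3) (1,4) (2,0) (2,1) (3,0) (3,1)] -> total=16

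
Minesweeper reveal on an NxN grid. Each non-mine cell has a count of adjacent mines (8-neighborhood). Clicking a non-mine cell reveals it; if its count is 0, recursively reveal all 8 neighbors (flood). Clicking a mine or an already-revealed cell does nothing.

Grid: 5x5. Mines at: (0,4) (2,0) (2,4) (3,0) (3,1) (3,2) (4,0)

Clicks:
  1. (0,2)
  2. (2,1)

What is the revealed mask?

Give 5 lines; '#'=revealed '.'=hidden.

Click 1 (0,2) count=0: revealed 11 new [(0,0) (0,1) (0,2) (0,3) (1,0) (1,1) (1,2) (1,3) (2,1) (2,2) (2,3)] -> total=11
Click 2 (2,1) count=4: revealed 0 new [(none)] -> total=11

Answer: ####.
####.
.###.
.....
.....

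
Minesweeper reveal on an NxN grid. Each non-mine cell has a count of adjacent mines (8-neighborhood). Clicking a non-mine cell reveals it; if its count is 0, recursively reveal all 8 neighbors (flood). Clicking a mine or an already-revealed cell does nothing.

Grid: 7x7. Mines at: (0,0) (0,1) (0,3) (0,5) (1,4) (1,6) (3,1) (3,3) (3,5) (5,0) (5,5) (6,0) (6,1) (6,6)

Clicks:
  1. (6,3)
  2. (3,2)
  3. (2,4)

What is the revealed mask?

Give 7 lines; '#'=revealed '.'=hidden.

Answer: .......
.......
....#..
..#....
..###..
..###..
..###..

Derivation:
Click 1 (6,3) count=0: revealed 9 new [(4,2) (4,3) (4,4) (5,2) (5,3) (5,4) (6,2) (6,3) (6,4)] -> total=9
Click 2 (3,2) count=2: revealed 1 new [(3,2)] -> total=10
Click 3 (2,4) count=3: revealed 1 new [(2,4)] -> total=11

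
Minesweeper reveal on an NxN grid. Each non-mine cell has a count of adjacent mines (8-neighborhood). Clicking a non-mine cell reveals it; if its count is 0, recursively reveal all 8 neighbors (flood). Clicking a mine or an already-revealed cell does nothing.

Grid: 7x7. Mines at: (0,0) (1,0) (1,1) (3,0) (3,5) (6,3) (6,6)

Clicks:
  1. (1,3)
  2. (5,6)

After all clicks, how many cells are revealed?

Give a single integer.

Click 1 (1,3) count=0: revealed 33 new [(0,2) (0,3) (0,4) (0,5) (0,6) (1,2) (1,3) (1,4) (1,5) (1,6) (2,1) (2,2) (2,3) (2,4) (2,5) (2,6) (3,1) (3,2) (3,3) (3,4) (4,0) (4,1) (4,2) (4,3) (4,4) (5,0) (5,1) (5,2) (5,3) (5,4) (6,0) (6,1) (6,2)] -> total=33
Click 2 (5,6) count=1: revealed 1 new [(5,6)] -> total=34

Answer: 34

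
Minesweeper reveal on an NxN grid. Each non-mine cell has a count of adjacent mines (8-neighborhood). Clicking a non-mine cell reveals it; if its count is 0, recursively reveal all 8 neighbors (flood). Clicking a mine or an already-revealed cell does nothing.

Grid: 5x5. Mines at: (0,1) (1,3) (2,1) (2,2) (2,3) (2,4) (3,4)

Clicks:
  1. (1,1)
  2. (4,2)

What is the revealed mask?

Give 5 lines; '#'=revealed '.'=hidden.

Click 1 (1,1) count=3: revealed 1 new [(1,1)] -> total=1
Click 2 (4,2) count=0: revealed 8 new [(3,0) (3,1) (3,2) (3,3) (4,0) (4,1) (4,2) (4,3)] -> total=9

Answer: .....
.#...
.....
####.
####.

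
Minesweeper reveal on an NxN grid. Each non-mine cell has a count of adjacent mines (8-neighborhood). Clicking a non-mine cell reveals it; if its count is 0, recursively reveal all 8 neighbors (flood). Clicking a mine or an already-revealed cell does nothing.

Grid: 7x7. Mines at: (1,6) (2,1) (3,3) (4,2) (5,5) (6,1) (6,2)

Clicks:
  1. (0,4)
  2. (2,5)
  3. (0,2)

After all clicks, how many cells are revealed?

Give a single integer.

Answer: 16

Derivation:
Click 1 (0,4) count=0: revealed 16 new [(0,0) (0,1) (0,2) (0,3) (0,4) (0,5) (1,0) (1,1) (1,2) (1,3) (1,4) (1,5) (2,2) (2,3) (2,4) (2,5)] -> total=16
Click 2 (2,5) count=1: revealed 0 new [(none)] -> total=16
Click 3 (0,2) count=0: revealed 0 new [(none)] -> total=16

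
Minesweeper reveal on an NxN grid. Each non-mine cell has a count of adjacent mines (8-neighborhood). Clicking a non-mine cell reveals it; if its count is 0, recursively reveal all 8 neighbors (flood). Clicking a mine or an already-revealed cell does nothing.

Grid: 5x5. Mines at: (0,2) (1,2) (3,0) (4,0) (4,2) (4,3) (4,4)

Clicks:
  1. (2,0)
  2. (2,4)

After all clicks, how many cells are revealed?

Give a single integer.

Answer: 9

Derivation:
Click 1 (2,0) count=1: revealed 1 new [(2,0)] -> total=1
Click 2 (2,4) count=0: revealed 8 new [(0,3) (0,4) (1,3) (1,4) (2,3) (2,4) (3,3) (3,4)] -> total=9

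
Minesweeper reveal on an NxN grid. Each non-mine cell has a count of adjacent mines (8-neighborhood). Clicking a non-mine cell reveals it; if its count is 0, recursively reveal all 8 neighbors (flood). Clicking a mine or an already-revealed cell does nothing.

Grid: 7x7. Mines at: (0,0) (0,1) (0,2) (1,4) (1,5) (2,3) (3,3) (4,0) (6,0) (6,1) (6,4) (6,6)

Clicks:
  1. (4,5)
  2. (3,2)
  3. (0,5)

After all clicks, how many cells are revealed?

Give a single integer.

Answer: 14

Derivation:
Click 1 (4,5) count=0: revealed 12 new [(2,4) (2,5) (2,6) (3,4) (3,5) (3,6) (4,4) (4,5) (4,6) (5,4) (5,5) (5,6)] -> total=12
Click 2 (3,2) count=2: revealed 1 new [(3,2)] -> total=13
Click 3 (0,5) count=2: revealed 1 new [(0,5)] -> total=14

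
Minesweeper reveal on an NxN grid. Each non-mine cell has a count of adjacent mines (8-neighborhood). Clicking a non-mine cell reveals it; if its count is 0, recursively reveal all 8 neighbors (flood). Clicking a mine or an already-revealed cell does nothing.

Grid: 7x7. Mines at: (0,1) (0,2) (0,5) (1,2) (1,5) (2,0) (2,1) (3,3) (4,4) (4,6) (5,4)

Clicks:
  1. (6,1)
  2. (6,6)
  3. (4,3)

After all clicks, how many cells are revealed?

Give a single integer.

Answer: 19

Derivation:
Click 1 (6,1) count=0: revealed 15 new [(3,0) (3,1) (3,2) (4,0) (4,1) (4,2) (4,3) (5,0) (5,1) (5,2) (5,3) (6,0) (6,1) (6,2) (6,3)] -> total=15
Click 2 (6,6) count=0: revealed 4 new [(5,5) (5,6) (6,5) (6,6)] -> total=19
Click 3 (4,3) count=3: revealed 0 new [(none)] -> total=19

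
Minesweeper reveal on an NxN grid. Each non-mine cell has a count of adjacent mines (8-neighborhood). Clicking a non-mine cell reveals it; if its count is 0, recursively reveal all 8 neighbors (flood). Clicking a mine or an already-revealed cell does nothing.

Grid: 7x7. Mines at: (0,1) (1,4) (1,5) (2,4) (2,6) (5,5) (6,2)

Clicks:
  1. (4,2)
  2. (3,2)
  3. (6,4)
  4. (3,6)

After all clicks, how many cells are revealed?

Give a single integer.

Answer: 27

Derivation:
Click 1 (4,2) count=0: revealed 25 new [(1,0) (1,1) (1,2) (1,3) (2,0) (2,1) (2,2) (2,3) (3,0) (3,1) (3,2) (3,3) (3,4) (4,0) (4,1) (4,2) (4,3) (4,4) (5,0) (5,1) (5,2) (5,3) (5,4) (6,0) (6,1)] -> total=25
Click 2 (3,2) count=0: revealed 0 new [(none)] -> total=25
Click 3 (6,4) count=1: revealed 1 new [(6,4)] -> total=26
Click 4 (3,6) count=1: revealed 1 new [(3,6)] -> total=27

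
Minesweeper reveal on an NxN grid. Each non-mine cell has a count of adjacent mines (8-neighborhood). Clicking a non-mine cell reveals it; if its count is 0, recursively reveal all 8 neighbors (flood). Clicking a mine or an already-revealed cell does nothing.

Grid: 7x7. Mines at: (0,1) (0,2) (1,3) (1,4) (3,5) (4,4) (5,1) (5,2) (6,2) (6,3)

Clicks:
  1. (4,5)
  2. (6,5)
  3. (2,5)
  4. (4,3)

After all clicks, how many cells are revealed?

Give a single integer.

Answer: 10

Derivation:
Click 1 (4,5) count=2: revealed 1 new [(4,5)] -> total=1
Click 2 (6,5) count=0: revealed 7 new [(4,6) (5,4) (5,5) (5,6) (6,4) (6,5) (6,6)] -> total=8
Click 3 (2,5) count=2: revealed 1 new [(2,5)] -> total=9
Click 4 (4,3) count=2: revealed 1 new [(4,3)] -> total=10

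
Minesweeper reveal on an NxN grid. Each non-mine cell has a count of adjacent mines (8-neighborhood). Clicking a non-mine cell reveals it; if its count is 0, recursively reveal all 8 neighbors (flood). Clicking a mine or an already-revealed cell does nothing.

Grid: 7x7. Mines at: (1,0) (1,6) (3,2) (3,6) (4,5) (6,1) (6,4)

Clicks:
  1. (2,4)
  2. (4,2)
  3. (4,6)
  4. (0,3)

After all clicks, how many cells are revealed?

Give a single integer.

Answer: 20

Derivation:
Click 1 (2,4) count=0: revealed 18 new [(0,1) (0,2) (0,3) (0,4) (0,5) (1,1) (1,2) (1,3) (1,4) (1,5) (2,1) (2,2) (2,3) (2,4) (2,5) (3,3) (3,4) (3,5)] -> total=18
Click 2 (4,2) count=1: revealed 1 new [(4,2)] -> total=19
Click 3 (4,6) count=2: revealed 1 new [(4,6)] -> total=20
Click 4 (0,3) count=0: revealed 0 new [(none)] -> total=20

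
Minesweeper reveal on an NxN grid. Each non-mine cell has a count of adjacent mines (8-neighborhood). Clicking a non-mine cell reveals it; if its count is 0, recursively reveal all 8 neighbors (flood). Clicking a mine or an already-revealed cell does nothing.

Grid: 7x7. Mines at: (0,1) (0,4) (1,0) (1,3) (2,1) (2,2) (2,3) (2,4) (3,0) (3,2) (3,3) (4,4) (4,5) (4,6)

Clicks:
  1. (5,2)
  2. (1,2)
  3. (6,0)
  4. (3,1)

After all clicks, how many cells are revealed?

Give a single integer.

Click 1 (5,2) count=0: revealed 18 new [(4,0) (4,1) (4,2) (4,3) (5,0) (5,1) (5,2) (5,3) (5,4) (5,5) (5,6) (6,0) (6,1) (6,2) (6,3) (6,4) (6,5) (6,6)] -> total=18
Click 2 (1,2) count=5: revealed 1 new [(1,2)] -> total=19
Click 3 (6,0) count=0: revealed 0 new [(none)] -> total=19
Click 4 (3,1) count=4: revealed 1 new [(3,1)] -> total=20

Answer: 20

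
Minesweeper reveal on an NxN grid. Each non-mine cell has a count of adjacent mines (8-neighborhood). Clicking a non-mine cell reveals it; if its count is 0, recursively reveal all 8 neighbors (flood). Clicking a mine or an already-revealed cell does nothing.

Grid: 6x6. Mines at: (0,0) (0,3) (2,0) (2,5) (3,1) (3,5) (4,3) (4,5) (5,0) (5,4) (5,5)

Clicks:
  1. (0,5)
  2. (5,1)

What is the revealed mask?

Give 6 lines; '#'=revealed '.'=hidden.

Answer: ....##
....##
......
......
......
.#....

Derivation:
Click 1 (0,5) count=0: revealed 4 new [(0,4) (0,5) (1,4) (1,5)] -> total=4
Click 2 (5,1) count=1: revealed 1 new [(5,1)] -> total=5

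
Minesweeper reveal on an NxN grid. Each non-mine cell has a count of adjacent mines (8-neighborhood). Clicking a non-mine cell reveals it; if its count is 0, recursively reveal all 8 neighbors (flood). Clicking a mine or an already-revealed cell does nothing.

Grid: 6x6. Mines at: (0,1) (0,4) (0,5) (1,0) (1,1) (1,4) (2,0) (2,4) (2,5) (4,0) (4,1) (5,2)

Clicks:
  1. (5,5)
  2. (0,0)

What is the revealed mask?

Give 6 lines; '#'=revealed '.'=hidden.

Click 1 (5,5) count=0: revealed 9 new [(3,3) (3,4) (3,5) (4,3) (4,4) (4,5) (5,3) (5,4) (5,5)] -> total=9
Click 2 (0,0) count=3: revealed 1 new [(0,0)] -> total=10

Answer: #.....
......
......
...###
...###
...###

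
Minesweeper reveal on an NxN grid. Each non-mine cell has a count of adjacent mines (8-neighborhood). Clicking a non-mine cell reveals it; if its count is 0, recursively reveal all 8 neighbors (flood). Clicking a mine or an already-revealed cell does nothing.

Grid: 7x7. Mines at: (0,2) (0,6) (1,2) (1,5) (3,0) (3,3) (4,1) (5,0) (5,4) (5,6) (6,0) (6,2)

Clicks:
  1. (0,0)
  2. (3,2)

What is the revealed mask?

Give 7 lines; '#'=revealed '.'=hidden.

Click 1 (0,0) count=0: revealed 6 new [(0,0) (0,1) (1,0) (1,1) (2,0) (2,1)] -> total=6
Click 2 (3,2) count=2: revealed 1 new [(3,2)] -> total=7

Answer: ##.....
##.....
##.....
..#....
.......
.......
.......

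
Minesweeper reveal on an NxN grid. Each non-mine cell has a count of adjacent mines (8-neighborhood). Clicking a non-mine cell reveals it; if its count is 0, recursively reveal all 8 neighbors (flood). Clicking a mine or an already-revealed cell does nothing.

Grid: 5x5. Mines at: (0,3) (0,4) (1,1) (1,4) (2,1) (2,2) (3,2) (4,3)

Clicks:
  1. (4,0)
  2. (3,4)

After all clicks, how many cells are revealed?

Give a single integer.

Answer: 5

Derivation:
Click 1 (4,0) count=0: revealed 4 new [(3,0) (3,1) (4,0) (4,1)] -> total=4
Click 2 (3,4) count=1: revealed 1 new [(3,4)] -> total=5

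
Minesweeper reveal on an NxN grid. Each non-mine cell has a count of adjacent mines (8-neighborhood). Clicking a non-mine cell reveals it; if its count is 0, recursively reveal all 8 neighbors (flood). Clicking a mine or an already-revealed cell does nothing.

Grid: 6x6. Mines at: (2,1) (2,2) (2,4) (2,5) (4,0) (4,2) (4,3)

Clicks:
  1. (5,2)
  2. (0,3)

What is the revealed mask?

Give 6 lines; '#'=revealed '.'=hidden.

Click 1 (5,2) count=2: revealed 1 new [(5,2)] -> total=1
Click 2 (0,3) count=0: revealed 12 new [(0,0) (0,1) (0,2) (0,3) (0,4) (0,5) (1,0) (1,1) (1,2) (1,3) (1,4) (1,5)] -> total=13

Answer: ######
######
......
......
......
..#...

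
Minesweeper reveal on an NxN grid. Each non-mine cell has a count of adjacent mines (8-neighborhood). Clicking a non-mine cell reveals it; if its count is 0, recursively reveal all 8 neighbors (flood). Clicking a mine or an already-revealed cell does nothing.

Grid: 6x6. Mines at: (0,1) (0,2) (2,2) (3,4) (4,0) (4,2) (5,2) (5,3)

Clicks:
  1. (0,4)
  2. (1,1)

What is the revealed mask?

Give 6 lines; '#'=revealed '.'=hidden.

Click 1 (0,4) count=0: revealed 9 new [(0,3) (0,4) (0,5) (1,3) (1,4) (1,5) (2,3) (2,4) (2,5)] -> total=9
Click 2 (1,1) count=3: revealed 1 new [(1,1)] -> total=10

Answer: ...###
.#.###
...###
......
......
......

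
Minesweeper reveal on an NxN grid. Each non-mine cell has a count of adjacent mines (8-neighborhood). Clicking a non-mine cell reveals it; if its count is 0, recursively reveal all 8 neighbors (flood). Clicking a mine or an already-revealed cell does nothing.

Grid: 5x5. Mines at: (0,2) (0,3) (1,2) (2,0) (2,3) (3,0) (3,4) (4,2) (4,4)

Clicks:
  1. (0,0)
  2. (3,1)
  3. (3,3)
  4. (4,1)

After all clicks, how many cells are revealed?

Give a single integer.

Click 1 (0,0) count=0: revealed 4 new [(0,0) (0,1) (1,0) (1,1)] -> total=4
Click 2 (3,1) count=3: revealed 1 new [(3,1)] -> total=5
Click 3 (3,3) count=4: revealed 1 new [(3,3)] -> total=6
Click 4 (4,1) count=2: revealed 1 new [(4,1)] -> total=7

Answer: 7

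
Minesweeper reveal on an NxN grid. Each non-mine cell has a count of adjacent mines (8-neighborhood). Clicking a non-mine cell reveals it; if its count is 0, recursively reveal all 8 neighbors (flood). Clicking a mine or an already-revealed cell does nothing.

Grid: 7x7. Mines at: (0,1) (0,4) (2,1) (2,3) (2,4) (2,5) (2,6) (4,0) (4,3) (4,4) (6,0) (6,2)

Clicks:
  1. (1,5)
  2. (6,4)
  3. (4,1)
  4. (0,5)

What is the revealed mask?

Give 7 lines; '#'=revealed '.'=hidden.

Answer: .....#.
.....#.
.......
.....##
.#...##
...####
...####

Derivation:
Click 1 (1,5) count=4: revealed 1 new [(1,5)] -> total=1
Click 2 (6,4) count=0: revealed 12 new [(3,5) (3,6) (4,5) (4,6) (5,3) (5,4) (5,5) (5,6) (6,3) (6,4) (6,5) (6,6)] -> total=13
Click 3 (4,1) count=1: revealed 1 new [(4,1)] -> total=14
Click 4 (0,5) count=1: revealed 1 new [(0,5)] -> total=15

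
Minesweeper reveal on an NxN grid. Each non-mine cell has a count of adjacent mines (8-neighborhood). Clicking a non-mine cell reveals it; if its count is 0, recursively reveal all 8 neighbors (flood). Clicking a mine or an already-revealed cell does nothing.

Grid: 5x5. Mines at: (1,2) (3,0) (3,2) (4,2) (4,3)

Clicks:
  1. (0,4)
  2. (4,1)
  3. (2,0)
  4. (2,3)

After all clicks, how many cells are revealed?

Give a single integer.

Answer: 10

Derivation:
Click 1 (0,4) count=0: revealed 8 new [(0,3) (0,4) (1,3) (1,4) (2,3) (2,4) (3,3) (3,4)] -> total=8
Click 2 (4,1) count=3: revealed 1 new [(4,1)] -> total=9
Click 3 (2,0) count=1: revealed 1 new [(2,0)] -> total=10
Click 4 (2,3) count=2: revealed 0 new [(none)] -> total=10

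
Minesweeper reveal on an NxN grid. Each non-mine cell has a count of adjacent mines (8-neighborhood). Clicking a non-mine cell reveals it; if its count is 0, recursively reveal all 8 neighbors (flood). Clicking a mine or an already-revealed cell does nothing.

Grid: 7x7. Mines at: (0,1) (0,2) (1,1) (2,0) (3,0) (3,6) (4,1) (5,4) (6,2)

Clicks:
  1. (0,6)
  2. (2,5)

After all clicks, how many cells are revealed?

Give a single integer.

Answer: 22

Derivation:
Click 1 (0,6) count=0: revealed 22 new [(0,3) (0,4) (0,5) (0,6) (1,2) (1,3) (1,4) (1,5) (1,6) (2,2) (2,3) (2,4) (2,5) (2,6) (3,2) (3,3) (3,4) (3,5) (4,2) (4,3) (4,4) (4,5)] -> total=22
Click 2 (2,5) count=1: revealed 0 new [(none)] -> total=22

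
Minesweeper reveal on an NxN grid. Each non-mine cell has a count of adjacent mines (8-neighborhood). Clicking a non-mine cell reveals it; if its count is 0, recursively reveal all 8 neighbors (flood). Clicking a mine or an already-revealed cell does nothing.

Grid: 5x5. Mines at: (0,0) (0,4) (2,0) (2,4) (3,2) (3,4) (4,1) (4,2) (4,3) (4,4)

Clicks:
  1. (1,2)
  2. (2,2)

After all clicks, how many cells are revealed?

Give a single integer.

Answer: 9

Derivation:
Click 1 (1,2) count=0: revealed 9 new [(0,1) (0,2) (0,3) (1,1) (1,2) (1,3) (2,1) (2,2) (2,3)] -> total=9
Click 2 (2,2) count=1: revealed 0 new [(none)] -> total=9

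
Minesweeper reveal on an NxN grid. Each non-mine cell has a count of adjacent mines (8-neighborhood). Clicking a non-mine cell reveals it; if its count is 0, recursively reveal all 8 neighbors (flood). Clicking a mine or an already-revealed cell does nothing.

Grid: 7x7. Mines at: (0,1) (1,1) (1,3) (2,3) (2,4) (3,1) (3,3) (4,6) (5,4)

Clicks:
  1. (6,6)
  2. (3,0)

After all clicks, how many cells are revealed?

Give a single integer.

Answer: 5

Derivation:
Click 1 (6,6) count=0: revealed 4 new [(5,5) (5,6) (6,5) (6,6)] -> total=4
Click 2 (3,0) count=1: revealed 1 new [(3,0)] -> total=5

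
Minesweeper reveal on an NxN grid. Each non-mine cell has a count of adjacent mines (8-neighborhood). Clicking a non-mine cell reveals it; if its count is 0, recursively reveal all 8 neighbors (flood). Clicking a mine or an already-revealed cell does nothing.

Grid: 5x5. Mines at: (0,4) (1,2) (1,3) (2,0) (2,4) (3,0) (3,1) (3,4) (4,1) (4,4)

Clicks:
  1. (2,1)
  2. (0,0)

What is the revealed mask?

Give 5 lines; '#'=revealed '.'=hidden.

Click 1 (2,1) count=4: revealed 1 new [(2,1)] -> total=1
Click 2 (0,0) count=0: revealed 4 new [(0,0) (0,1) (1,0) (1,1)] -> total=5

Answer: ##...
##...
.#...
.....
.....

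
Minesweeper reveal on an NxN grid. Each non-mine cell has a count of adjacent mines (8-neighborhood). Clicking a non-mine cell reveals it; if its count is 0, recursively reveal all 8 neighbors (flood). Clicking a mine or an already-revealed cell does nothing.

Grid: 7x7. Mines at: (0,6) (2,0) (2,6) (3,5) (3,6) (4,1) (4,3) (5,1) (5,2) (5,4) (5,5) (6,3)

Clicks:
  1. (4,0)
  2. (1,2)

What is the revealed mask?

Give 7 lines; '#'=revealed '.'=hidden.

Click 1 (4,0) count=2: revealed 1 new [(4,0)] -> total=1
Click 2 (1,2) count=0: revealed 21 new [(0,0) (0,1) (0,2) (0,3) (0,4) (0,5) (1,0) (1,1) (1,2) (1,3) (1,4) (1,5) (2,1) (2,2) (2,3) (2,4) (2,5) (3,1) (3,2) (3,3) (3,4)] -> total=22

Answer: ######.
######.
.#####.
.####..
#......
.......
.......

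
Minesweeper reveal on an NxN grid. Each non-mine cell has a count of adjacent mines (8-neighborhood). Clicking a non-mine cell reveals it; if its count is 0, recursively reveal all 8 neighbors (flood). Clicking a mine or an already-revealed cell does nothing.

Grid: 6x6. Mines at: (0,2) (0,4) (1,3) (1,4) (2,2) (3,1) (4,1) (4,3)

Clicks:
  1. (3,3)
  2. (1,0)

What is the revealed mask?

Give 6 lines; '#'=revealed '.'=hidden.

Click 1 (3,3) count=2: revealed 1 new [(3,3)] -> total=1
Click 2 (1,0) count=0: revealed 6 new [(0,0) (0,1) (1,0) (1,1) (2,0) (2,1)] -> total=7

Answer: ##....
##....
##....
...#..
......
......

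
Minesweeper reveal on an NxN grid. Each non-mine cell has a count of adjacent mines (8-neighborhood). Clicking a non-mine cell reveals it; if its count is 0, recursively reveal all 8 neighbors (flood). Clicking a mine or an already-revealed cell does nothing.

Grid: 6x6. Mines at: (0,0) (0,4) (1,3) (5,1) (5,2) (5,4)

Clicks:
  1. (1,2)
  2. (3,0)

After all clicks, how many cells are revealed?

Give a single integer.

Click 1 (1,2) count=1: revealed 1 new [(1,2)] -> total=1
Click 2 (3,0) count=0: revealed 22 new [(1,0) (1,1) (1,4) (1,5) (2,0) (2,1) (2,2) (2,3) (2,4) (2,5) (3,0) (3,1) (3,2) (3,3) (3,4) (3,5) (4,0) (4,1) (4,2) (4,3) (4,4) (4,5)] -> total=23

Answer: 23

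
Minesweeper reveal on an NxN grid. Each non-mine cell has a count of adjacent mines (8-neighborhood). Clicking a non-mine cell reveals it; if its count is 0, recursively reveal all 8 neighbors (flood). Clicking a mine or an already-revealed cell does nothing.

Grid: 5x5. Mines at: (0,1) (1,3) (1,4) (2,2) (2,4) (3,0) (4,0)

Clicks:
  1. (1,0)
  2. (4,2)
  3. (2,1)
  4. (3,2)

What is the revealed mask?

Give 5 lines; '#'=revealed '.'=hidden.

Answer: .....
#....
.#...
.####
.####

Derivation:
Click 1 (1,0) count=1: revealed 1 new [(1,0)] -> total=1
Click 2 (4,2) count=0: revealed 8 new [(3,1) (3,2) (3,3) (3,4) (4,1) (4,2) (4,3) (4,4)] -> total=9
Click 3 (2,1) count=2: revealed 1 new [(2,1)] -> total=10
Click 4 (3,2) count=1: revealed 0 new [(none)] -> total=10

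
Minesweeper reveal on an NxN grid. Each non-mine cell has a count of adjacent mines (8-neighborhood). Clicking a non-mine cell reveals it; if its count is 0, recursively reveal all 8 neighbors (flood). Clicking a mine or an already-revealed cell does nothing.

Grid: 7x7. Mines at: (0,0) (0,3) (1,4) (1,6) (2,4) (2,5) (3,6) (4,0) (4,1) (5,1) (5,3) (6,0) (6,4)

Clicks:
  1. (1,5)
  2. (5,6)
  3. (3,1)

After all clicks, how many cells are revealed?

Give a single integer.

Answer: 8

Derivation:
Click 1 (1,5) count=4: revealed 1 new [(1,5)] -> total=1
Click 2 (5,6) count=0: revealed 6 new [(4,5) (4,6) (5,5) (5,6) (6,5) (6,6)] -> total=7
Click 3 (3,1) count=2: revealed 1 new [(3,1)] -> total=8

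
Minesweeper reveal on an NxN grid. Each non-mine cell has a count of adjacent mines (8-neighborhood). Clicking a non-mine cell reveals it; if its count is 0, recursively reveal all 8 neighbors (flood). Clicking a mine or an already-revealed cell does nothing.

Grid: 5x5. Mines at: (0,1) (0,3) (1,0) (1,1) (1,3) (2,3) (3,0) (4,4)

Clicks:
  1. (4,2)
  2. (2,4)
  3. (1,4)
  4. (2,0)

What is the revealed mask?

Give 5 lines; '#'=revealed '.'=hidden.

Click 1 (4,2) count=0: revealed 6 new [(3,1) (3,2) (3,3) (4,1) (4,2) (4,3)] -> total=6
Click 2 (2,4) count=2: revealed 1 new [(2,4)] -> total=7
Click 3 (1,4) count=3: revealed 1 new [(1,4)] -> total=8
Click 4 (2,0) count=3: revealed 1 new [(2,0)] -> total=9

Answer: .....
....#
#...#
.###.
.###.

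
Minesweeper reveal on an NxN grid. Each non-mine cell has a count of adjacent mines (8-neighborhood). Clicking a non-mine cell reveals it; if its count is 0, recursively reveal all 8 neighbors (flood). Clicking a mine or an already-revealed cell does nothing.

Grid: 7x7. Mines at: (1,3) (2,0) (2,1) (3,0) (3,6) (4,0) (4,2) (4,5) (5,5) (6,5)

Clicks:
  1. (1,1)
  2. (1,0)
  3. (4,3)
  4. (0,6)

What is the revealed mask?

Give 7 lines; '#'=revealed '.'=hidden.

Click 1 (1,1) count=2: revealed 1 new [(1,1)] -> total=1
Click 2 (1,0) count=2: revealed 1 new [(1,0)] -> total=2
Click 3 (4,3) count=1: revealed 1 new [(4,3)] -> total=3
Click 4 (0,6) count=0: revealed 9 new [(0,4) (0,5) (0,6) (1,4) (1,5) (1,6) (2,4) (2,5) (2,6)] -> total=12

Answer: ....###
##..###
....###
.......
...#...
.......
.......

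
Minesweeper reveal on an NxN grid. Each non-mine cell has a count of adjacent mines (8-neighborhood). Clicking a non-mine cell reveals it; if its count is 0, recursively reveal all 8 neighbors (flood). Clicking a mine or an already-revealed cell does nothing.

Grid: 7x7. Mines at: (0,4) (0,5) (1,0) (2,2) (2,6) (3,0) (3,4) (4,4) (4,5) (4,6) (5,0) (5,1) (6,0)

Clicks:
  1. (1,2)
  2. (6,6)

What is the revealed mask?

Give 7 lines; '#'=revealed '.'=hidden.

Click 1 (1,2) count=1: revealed 1 new [(1,2)] -> total=1
Click 2 (6,6) count=0: revealed 10 new [(5,2) (5,3) (5,4) (5,5) (5,6) (6,2) (6,3) (6,4) (6,5) (6,6)] -> total=11

Answer: .......
..#....
.......
.......
.......
..#####
..#####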